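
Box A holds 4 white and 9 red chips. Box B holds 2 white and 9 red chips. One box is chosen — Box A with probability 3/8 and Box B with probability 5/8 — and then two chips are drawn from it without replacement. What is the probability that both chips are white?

From Box A: P(both white) = (4/13)(3/12) = 1/13.
From Box B: P(both white) = (2/11)(1/10) = 1/55.
Total probability = (3/8)(1/13) + (5/8)(1/55) = 23/572.

23/572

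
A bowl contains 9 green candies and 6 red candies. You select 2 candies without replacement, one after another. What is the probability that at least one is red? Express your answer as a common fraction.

23/35

P(no red) = 9/15 × 8/14 = 72/210 = 12/35.
P(at least one) = 1 − 12/35 = 23/35.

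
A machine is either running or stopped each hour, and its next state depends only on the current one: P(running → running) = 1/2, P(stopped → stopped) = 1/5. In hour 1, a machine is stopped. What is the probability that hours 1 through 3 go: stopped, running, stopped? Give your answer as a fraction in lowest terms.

2/5

Hour 1 is given. For each transition, use the conditional probability from the current state:
P(running | stopped) = 4/5; P(stopped | running) = 1/2.
P = 4/5 × 1/2 = 4/10 = 2/5.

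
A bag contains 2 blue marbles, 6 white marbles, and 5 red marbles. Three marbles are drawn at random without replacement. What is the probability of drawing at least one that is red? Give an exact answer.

P(no red) = 8/13 × 7/12 × 6/11 = 336/1716 = 28/143.
P(at least one) = 1 − 28/143 = 115/143.

115/143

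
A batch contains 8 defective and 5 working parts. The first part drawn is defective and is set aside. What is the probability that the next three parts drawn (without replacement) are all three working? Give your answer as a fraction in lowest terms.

1/22

After the first draw, 5 of the remaining 12 parts are working.
P = 5/12 × 4/11 × 3/10 = 60/1320 = 1/22.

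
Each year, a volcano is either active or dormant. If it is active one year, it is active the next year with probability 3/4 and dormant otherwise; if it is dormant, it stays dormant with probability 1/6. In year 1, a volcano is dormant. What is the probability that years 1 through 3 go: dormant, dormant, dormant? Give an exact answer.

1/36

Year 1 is given. For each transition, use the conditional probability from the current state:
P(dormant | dormant) = 1/6; P(dormant | dormant) = 1/6.
P = 1/6 × 1/6 = 1/36.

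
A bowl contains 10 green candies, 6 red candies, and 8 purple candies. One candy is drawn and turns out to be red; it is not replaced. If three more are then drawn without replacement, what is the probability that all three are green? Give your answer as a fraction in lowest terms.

With the first candy removed, 10 green remain out of 23.
P = 10/23 × 9/22 × 8/21 = 720/10626 = 120/1771.

120/1771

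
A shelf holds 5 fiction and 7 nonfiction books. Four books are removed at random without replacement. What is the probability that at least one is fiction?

P(no fiction) = 7/12 × 6/11 × 5/10 × 4/9 = 840/11880 = 7/99.
P(at least one) = 1 − 7/99 = 92/99.

92/99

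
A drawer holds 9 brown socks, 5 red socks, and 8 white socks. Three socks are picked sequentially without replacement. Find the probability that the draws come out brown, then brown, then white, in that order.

Each draw changes the counts, so multiply the conditional probabilities along the sequence:
P = 9/22 × 8/21 × 8/20 = 576/9240 = 24/385.

24/385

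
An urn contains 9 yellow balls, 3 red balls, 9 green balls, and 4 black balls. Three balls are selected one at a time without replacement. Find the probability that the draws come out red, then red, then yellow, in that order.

Chain rule:
P = 3/25 × 2/24 × 9/23 = 54/13800 = 9/2300.

9/2300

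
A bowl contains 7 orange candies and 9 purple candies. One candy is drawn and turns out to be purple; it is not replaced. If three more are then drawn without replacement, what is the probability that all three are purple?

After the first draw, 8 of the remaining 15 candies are purple.
P = 8/15 × 7/14 × 6/13 = 336/2730 = 8/65.

8/65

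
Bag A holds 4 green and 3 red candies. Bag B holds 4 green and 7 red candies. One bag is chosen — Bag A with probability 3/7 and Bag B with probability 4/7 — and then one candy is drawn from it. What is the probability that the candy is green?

From Bag A: P(green) = 4/7.
From Bag B: P(green) = 4/11.
Total probability = (3/7)(4/7) + (4/7)(4/11) = 244/539.

244/539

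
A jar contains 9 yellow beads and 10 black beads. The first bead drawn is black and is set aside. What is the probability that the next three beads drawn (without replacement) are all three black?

After the first draw, 9 of the remaining 18 beads are black.
P = 9/18 × 8/17 × 7/16 = 504/4896 = 7/68.

7/68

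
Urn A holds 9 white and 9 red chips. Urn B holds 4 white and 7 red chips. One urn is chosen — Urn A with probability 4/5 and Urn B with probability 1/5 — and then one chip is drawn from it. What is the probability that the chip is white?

26/55

From Urn A: P(white) = 9/18.
From Urn B: P(white) = 4/11.
Total probability = (4/5)(9/18) + (1/5)(4/11) = 26/55.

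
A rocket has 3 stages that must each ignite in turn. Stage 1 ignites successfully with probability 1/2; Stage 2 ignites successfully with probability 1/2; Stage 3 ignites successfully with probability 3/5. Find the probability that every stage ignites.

Multiplying along the chain,
P = 1/2 × 1/2 × 3/5 = 3/20.

3/20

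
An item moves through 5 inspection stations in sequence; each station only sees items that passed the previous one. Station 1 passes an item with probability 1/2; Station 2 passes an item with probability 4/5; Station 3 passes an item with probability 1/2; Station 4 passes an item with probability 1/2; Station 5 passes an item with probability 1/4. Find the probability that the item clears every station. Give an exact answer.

Multiplying along the chain,
P = 1/2 × 4/5 × 1/2 × 1/2 × 1/4 = 4/160 = 1/40.

1/40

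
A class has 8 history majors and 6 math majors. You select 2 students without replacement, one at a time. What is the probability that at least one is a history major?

P(no history majors) = 6/14 × 5/13 = 30/182 = 15/91.
P(at least one) = 1 − 15/91 = 76/91.

76/91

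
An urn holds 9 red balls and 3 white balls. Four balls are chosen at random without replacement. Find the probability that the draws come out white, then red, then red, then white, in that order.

2/55

Multiply the probability of each draw given the previous ones:
P = 3/12 × 9/11 × 8/10 × 2/9 = 432/11880 = 2/55.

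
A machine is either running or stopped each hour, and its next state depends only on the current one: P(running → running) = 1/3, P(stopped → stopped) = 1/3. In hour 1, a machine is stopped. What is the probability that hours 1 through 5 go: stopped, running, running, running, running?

Hour 1 is given. For each transition, use the conditional probability from the current state:
P(running | stopped) = 2/3; P(running | running) = 1/3; P(running | running) = 1/3; P(running | running) = 1/3.
P = 2/3 × 1/3 × 1/3 × 1/3 = 2/81.

2/81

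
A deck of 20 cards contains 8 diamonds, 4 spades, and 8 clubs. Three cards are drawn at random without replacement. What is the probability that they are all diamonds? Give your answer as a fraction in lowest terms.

P(all diamonds) = 8/20 × 7/19 × 6/18 = 336/6840 = 14/285.

14/285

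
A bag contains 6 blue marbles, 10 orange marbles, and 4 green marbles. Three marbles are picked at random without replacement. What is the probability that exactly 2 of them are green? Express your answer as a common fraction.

8/95

One ordering (green drawn first) has probability 4/20 × 3/19 × 16/18 = 192/6840 = 8/285.
There are C(3,2) = 3 such orderings, each equally likely, so P = 3 × 8/285 = 8/95.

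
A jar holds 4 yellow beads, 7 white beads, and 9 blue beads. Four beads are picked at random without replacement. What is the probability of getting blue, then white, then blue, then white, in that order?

42/1615

Each draw changes the counts, so multiply the conditional probabilities along the sequence:
P = 9/20 × 7/19 × 8/18 × 6/17 = 3024/116280 = 42/1615.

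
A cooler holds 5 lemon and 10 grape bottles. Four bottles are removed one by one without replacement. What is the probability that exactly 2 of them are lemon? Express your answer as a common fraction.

30/91

One ordering (lemon drawn first) has probability 5/15 × 4/14 × 10/13 × 9/12 = 1800/32760 = 5/91.
There are C(4,2) = 6 such orderings, each equally likely, so P = 6 × 5/91 = 30/91.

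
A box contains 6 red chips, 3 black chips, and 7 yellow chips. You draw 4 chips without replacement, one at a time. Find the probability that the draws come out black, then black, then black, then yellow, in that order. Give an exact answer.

1/1040

Each draw changes the counts, so multiply the conditional probabilities along the sequence:
P = 3/16 × 2/15 × 1/14 × 7/13 = 42/43680 = 1/1040.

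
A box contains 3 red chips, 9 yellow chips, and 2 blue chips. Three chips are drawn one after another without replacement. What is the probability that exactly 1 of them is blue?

33/91

One ordering (blue drawn first) has probability 2/14 × 12/13 × 11/12 = 264/2184 = 11/91.
There are C(3,1) = 3 such orderings, each equally likely, so P = 3 × 11/91 = 33/91.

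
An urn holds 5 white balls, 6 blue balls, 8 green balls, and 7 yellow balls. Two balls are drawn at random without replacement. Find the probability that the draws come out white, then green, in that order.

Chain rule:
P = 5/26 × 8/25 = 40/650 = 4/65.

4/65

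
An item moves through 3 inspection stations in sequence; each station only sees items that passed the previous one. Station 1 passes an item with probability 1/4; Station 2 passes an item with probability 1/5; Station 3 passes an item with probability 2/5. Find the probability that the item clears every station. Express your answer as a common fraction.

Each stage is reached only if all earlier stages succeed, so
P = 1/4 × 1/5 × 2/5 = 2/100 = 1/50.

1/50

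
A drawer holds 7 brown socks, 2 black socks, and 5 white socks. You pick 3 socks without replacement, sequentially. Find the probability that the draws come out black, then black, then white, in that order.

Each draw changes the counts, so multiply the conditional probabilities along the sequence:
P = 2/14 × 1/13 × 5/12 = 10/2184 = 5/1092.

5/1092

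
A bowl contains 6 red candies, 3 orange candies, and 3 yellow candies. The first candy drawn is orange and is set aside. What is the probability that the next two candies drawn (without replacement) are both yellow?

3/55

With the first candy removed, 3 yellow remain out of 11.
P = 3/11 × 2/10 = 6/110 = 3/55.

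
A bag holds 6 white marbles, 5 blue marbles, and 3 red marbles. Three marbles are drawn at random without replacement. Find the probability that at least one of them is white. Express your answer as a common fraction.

P(no white) = 8/14 × 7/13 × 6/12 = 336/2184 = 2/13.
P(at least one) = 1 − 2/13 = 11/13.

11/13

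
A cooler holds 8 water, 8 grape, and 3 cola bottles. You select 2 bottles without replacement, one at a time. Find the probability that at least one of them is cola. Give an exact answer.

17/57

P(no cola) = 16/19 × 15/18 = 240/342 = 40/57.
P(at least one) = 1 − 40/57 = 17/57.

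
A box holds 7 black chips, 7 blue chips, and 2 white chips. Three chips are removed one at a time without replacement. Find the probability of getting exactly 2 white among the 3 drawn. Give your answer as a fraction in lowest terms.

1/40

One ordering (white drawn first) has probability 2/16 × 1/15 × 14/14 = 28/3360 = 1/120.
There are C(3,2) = 3 such orderings, each equally likely, so P = 3 × 1/120 = 1/40.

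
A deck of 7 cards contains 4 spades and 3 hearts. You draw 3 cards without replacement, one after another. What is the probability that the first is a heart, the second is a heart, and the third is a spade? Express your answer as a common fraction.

4/35

Multiply the probability of each draw given the previous ones:
P = 3/7 × 2/6 × 4/5 = 24/210 = 4/35.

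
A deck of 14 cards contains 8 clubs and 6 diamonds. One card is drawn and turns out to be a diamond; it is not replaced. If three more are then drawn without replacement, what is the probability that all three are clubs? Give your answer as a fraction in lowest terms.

28/143

After the first draw, 8 of the remaining 13 cards are clubs.
P = 8/13 × 7/12 × 6/11 = 336/1716 = 28/143.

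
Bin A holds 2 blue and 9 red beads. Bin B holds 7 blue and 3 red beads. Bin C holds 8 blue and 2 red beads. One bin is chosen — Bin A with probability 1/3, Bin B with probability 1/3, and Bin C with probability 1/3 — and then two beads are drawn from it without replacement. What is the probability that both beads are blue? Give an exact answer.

From Bin A: P(both blue) = (2/11)(1/10) = 1/55.
From Bin B: P(both blue) = (7/10)(6/9) = 7/15.
From Bin C: P(both blue) = (8/10)(7/9) = 28/45.
Total probability = (1/3)(1/55) + (1/3)(7/15) + (1/3)(28/45) = 548/1485.

548/1485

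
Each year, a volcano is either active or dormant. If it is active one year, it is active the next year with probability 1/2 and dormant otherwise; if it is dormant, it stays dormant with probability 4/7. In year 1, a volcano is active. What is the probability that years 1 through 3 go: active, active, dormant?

Year 1 is given. For each transition, use the conditional probability from the current state:
P(active | active) = 1/2; P(dormant | active) = 1/2.
P = 1/2 × 1/2 = 1/4.

1/4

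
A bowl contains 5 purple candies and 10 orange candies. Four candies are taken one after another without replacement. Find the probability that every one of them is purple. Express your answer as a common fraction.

P(every draw is purple) = 5/15 × 4/14 × 3/13 × 2/12 = 120/32760 = 1/273.

1/273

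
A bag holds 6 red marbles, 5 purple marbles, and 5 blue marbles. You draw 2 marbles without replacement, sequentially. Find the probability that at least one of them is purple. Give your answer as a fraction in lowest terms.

P(no purple) = 11/16 × 10/15 = 110/240 = 11/24.
P(at least one) = 1 − 11/24 = 13/24.

13/24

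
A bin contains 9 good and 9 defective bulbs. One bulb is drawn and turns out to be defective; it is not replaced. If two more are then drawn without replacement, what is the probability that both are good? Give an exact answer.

9/34

With the first bulb removed, 9 good remain out of 17.
P = 9/17 × 8/16 = 72/272 = 9/34.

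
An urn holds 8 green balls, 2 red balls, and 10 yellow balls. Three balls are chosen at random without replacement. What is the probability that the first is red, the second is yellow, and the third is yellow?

1/38

Each draw changes the counts, so multiply the conditional probabilities along the sequence:
P = 2/20 × 10/19 × 9/18 = 180/6840 = 1/38.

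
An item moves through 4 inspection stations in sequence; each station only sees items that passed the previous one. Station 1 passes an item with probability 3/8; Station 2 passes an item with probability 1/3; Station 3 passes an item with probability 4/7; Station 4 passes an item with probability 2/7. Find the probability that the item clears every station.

1/49

Multiplying along the chain,
P = 3/8 × 1/3 × 4/7 × 2/7 = 24/1176 = 1/49.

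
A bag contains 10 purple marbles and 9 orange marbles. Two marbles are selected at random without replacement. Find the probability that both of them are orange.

4/19

P = 9/19 × 8/18 = 72/342 = 4/19.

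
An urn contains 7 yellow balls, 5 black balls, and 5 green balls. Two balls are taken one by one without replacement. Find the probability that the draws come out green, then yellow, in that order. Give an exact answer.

Chain rule:
P = 5/17 × 7/16 = 35/272.

35/272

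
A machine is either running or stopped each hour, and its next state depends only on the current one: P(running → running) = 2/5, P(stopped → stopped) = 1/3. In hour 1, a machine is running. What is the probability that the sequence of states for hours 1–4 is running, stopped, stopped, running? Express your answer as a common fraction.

Hour 1 is given. For each transition, use the conditional probability from the current state:
P(stopped | running) = 3/5; P(stopped | stopped) = 1/3; P(running | stopped) = 2/3.
P = 3/5 × 1/3 × 2/3 = 6/45 = 2/15.

2/15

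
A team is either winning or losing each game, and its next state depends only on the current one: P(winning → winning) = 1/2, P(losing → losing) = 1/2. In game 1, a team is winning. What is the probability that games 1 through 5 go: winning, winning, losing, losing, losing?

Game 1 is given. For each transition, use the conditional probability from the current state:
P(winning | winning) = 1/2; P(losing | winning) = 1/2; P(losing | losing) = 1/2; P(losing | losing) = 1/2.
P = 1/2 × 1/2 × 1/2 × 1/2 = 1/16.

1/16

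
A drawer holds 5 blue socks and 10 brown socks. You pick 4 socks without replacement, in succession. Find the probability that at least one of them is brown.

272/273

P(no brown) = 5/15 × 4/14 × 3/13 × 2/12 = 120/32760 = 1/273.
P(at least one) = 1 − 1/273 = 272/273.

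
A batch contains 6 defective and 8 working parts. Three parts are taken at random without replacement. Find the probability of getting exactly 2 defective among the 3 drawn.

One ordering (defective drawn first) has probability 6/14 × 5/13 × 8/12 = 240/2184 = 10/91.
There are C(3,2) = 3 such orderings, each equally likely, so P = 3 × 10/91 = 30/91.

30/91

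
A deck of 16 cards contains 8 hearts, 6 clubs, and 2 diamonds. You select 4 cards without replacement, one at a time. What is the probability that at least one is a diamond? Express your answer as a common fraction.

9/20

P(no diamonds) = 14/16 × 13/15 × 12/14 × 11/13 = 24024/43680 = 11/20.
P(at least one) = 1 − 11/20 = 9/20.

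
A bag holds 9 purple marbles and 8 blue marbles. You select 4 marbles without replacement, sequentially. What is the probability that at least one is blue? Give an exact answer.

161/170

P(no blue) = 9/17 × 8/16 × 7/15 × 6/14 = 3024/57120 = 9/170.
P(at least one) = 1 − 9/170 = 161/170.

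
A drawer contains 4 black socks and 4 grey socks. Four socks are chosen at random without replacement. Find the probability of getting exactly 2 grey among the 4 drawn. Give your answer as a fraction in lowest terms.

18/35

One ordering (grey drawn first) has probability 4/8 × 3/7 × 4/6 × 3/5 = 144/1680 = 3/35.
There are C(4,2) = 6 such orderings, each equally likely, so P = 6 × 3/35 = 18/35.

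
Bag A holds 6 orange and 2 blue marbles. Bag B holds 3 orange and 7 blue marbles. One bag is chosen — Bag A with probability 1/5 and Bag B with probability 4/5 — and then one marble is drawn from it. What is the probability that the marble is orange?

From Bag A: P(orange) = 6/8.
From Bag B: P(orange) = 3/10.
Total probability = (1/5)(6/8) + (4/5)(3/10) = 39/100.

39/100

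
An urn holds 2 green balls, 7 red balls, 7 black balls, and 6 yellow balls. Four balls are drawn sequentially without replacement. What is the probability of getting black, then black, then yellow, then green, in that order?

Chain rule:
P = 7/22 × 6/21 × 6/20 × 2/19 = 504/175560 = 3/1045.

3/1045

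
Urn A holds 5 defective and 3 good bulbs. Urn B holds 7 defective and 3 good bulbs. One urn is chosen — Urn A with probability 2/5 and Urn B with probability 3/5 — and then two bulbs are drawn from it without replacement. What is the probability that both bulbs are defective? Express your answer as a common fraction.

74/175

From Urn A: P(both defective) = (5/8)(4/7) = 5/14.
From Urn B: P(both defective) = (7/10)(6/9) = 7/15.
Total probability = (2/5)(5/14) + (3/5)(7/15) = 74/175.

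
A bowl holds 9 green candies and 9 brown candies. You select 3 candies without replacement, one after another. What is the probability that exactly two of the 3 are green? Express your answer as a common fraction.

One ordering (green drawn first) has probability 9/18 × 8/17 × 9/16 = 648/4896 = 9/68.
There are C(3,2) = 3 such orderings, each equally likely, so P = 3 × 9/68 = 27/68.

27/68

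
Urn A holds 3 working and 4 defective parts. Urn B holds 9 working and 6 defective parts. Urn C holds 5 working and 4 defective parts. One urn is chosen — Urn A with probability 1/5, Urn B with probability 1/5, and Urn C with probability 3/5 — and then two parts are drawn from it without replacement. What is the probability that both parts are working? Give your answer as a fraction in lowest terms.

277/1050

From Urn A: P(both working) = (3/7)(2/6) = 1/7.
From Urn B: P(both working) = (9/15)(8/14) = 12/35.
From Urn C: P(both working) = (5/9)(4/8) = 5/18.
Total probability = (1/5)(1/7) + (1/5)(12/35) + (3/5)(5/18) = 277/1050.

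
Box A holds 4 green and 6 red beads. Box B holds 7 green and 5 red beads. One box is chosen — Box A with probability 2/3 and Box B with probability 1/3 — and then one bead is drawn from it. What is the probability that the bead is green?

83/180

From Box A: P(green) = 4/10.
From Box B: P(green) = 7/12.
Total probability = (2/3)(4/10) + (1/3)(7/12) = 83/180.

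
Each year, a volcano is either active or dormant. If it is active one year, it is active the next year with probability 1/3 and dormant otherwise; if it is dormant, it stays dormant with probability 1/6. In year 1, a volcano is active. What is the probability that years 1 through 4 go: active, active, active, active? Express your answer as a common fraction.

1/27

Year 1 is given. For each transition, use the conditional probability from the current state:
P(active | active) = 1/3; P(active | active) = 1/3; P(active | active) = 1/3.
P = 1/3 × 1/3 × 1/3 = 1/27.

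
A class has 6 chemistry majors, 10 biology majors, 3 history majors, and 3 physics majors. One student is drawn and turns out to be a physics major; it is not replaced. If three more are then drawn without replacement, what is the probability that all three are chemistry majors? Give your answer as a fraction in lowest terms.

With the first student removed, 6 chemistry majors remain out of 21.
P = 6/21 × 5/20 × 4/19 = 120/7980 = 2/133.

2/133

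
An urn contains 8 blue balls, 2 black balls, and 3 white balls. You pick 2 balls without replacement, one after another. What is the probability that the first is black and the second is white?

Chain rule:
P = 2/13 × 3/12 = 6/156 = 1/26.

1/26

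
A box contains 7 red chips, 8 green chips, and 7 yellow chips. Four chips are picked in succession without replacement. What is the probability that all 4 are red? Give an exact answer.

1/209

P(all red) = 7/22 × 6/21 × 5/20 × 4/19 = 840/175560 = 1/209.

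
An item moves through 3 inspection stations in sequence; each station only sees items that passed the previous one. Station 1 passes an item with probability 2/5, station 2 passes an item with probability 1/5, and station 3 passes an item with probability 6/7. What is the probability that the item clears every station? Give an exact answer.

12/175

The events are sequential, so multiply the conditional probabilities:
P = 2/5 × 1/5 × 6/7 = 12/175.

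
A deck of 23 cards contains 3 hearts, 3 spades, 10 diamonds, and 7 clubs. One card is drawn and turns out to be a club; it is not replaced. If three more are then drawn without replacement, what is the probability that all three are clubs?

1/77

With the first card removed, 6 clubs remain out of 22.
P = 6/22 × 5/21 × 4/20 = 120/9240 = 1/77.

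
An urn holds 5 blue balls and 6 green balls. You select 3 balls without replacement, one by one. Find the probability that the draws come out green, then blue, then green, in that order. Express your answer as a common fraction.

5/33

Multiply the probability of each draw given the previous ones:
P = 6/11 × 5/10 × 5/9 = 150/990 = 5/33.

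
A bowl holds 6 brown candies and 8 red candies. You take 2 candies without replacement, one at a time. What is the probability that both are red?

P = 8/14 × 7/13 = 56/182 = 4/13.

4/13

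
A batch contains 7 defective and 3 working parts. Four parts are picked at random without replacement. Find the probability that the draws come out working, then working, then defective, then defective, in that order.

Chain rule:
P = 3/10 × 2/9 × 7/8 × 6/7 = 252/5040 = 1/20.

1/20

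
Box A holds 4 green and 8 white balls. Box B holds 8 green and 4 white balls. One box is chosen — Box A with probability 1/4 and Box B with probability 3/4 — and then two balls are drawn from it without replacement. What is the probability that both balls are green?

From Box A: P(both green) = (4/12)(3/11) = 1/11.
From Box B: P(both green) = (8/12)(7/11) = 14/33.
Total probability = (1/4)(1/11) + (3/4)(14/33) = 15/44.

15/44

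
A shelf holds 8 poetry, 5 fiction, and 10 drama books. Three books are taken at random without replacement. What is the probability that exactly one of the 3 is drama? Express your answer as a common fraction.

780/1771

One ordering (drama drawn first) has probability 10/23 × 13/22 × 12/21 = 1560/10626 = 260/1771.
There are C(3,1) = 3 such orderings, each equally likely, so P = 3 × 260/1771 = 780/1771.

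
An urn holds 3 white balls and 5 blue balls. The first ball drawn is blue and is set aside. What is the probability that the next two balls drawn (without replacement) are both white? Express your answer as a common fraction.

1/7

With the first ball removed, 3 white remain out of 7.
P = 3/7 × 2/6 = 6/42 = 1/7.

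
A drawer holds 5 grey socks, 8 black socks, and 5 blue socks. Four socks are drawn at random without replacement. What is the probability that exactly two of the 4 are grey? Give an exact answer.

One ordering (grey drawn first) has probability 5/18 × 4/17 × 13/16 × 12/15 = 3120/73440 = 13/306.
There are C(4,2) = 6 such orderings, each equally likely, so P = 6 × 13/306 = 13/51.

13/51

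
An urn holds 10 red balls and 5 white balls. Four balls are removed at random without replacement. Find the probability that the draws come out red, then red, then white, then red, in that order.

10/91

Multiply the probability of each draw given the previous ones:
P = 10/15 × 9/14 × 5/13 × 8/12 = 3600/32760 = 10/91.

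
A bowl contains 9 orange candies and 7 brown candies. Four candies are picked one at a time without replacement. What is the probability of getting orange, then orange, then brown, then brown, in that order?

Chain rule:
P = 9/16 × 8/15 × 7/14 × 6/13 = 3024/43680 = 9/130.

9/130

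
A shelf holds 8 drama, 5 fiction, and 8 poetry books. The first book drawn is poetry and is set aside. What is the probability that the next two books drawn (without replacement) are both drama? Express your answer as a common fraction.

With the first book removed, 8 drama remain out of 20.
P = 8/20 × 7/19 = 56/380 = 14/95.

14/95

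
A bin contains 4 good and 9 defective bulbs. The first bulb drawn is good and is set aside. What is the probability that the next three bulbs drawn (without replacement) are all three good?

With the first bulb removed, 3 good remain out of 12.
P = 3/12 × 2/11 × 1/10 = 6/1320 = 1/220.

1/220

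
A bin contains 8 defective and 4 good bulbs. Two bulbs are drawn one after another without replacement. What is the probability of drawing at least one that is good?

P(no good) = 8/12 × 7/11 = 56/132 = 14/33.
P(at least one) = 1 − 14/33 = 19/33.

19/33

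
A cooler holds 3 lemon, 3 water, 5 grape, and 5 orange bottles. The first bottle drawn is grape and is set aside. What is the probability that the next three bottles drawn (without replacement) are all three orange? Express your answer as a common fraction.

2/91

After the first draw, 5 of the remaining 15 bottles are orange.
P = 5/15 × 4/14 × 3/13 = 60/2730 = 2/91.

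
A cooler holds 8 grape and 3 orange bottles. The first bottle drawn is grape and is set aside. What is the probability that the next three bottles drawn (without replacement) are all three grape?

With the first bottle removed, 7 grape remain out of 10.
P = 7/10 × 6/9 × 5/8 = 210/720 = 7/24.

7/24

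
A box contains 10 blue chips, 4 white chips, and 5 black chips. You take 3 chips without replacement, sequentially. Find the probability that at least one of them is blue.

P(no blue) = 9/19 × 8/18 × 7/17 = 504/5814 = 28/323.
P(at least one) = 1 − 28/323 = 295/323.

295/323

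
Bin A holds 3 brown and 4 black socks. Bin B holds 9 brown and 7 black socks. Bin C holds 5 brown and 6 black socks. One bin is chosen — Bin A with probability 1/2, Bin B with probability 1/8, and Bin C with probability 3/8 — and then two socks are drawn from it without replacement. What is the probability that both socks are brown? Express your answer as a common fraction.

From Bin A: P(both brown) = (3/7)(2/6) = 1/7.
From Bin B: P(both brown) = (9/16)(8/15) = 3/10.
From Bin C: P(both brown) = (5/11)(4/10) = 2/11.
Total probability = (1/2)(1/7) + (1/8)(3/10) + (3/8)(2/11) = 1091/6160.

1091/6160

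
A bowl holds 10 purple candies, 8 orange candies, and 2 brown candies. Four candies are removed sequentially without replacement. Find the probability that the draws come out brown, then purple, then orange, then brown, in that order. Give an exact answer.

4/2907

Each draw changes the counts, so multiply the conditional probabilities along the sequence:
P = 2/20 × 10/19 × 8/18 × 1/17 = 160/116280 = 4/2907.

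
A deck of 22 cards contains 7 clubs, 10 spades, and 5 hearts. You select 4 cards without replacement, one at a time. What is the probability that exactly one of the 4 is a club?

91/209

One ordering (a club drawn first) has probability 7/22 × 15/21 × 14/20 × 13/19 = 19110/175560 = 91/836.
There are C(4,1) = 4 such orderings, each equally likely, so P = 4 × 91/836 = 91/209.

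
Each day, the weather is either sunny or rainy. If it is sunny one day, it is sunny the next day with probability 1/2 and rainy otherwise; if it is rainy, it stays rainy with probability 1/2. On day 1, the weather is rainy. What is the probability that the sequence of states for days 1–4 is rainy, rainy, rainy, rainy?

1/8

Day 1 is given. For each transition, use the conditional probability from the current state:
P(rainy | rainy) = 1/2; P(rainy | rainy) = 1/2; P(rainy | rainy) = 1/2.
P = 1/2 × 1/2 × 1/2 = 1/8.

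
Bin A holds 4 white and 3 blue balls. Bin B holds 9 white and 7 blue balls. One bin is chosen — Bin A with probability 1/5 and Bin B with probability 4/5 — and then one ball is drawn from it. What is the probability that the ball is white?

79/140

From Bin A: P(white) = 4/7.
From Bin B: P(white) = 9/16.
Total probability = (1/5)(4/7) + (4/5)(9/16) = 79/140.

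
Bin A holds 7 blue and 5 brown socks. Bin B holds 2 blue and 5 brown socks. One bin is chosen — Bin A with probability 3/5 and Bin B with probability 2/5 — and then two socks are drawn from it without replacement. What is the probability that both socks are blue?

From Bin A: P(both blue) = (7/12)(6/11) = 7/22.
From Bin B: P(both blue) = (2/7)(1/6) = 1/21.
Total probability = (3/5)(7/22) + (2/5)(1/21) = 97/462.

97/462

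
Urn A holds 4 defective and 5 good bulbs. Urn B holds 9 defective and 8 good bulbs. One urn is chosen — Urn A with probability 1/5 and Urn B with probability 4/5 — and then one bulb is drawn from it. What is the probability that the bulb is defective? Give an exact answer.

From Urn A: P(defective) = 4/9.
From Urn B: P(defective) = 9/17.
Total probability = (1/5)(4/9) + (4/5)(9/17) = 392/765.

392/765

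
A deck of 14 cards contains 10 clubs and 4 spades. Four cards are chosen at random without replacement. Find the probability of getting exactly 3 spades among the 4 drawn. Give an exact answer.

40/1001

One ordering (spades drawn first) has probability 4/14 × 3/13 × 2/12 × 10/11 = 240/24024 = 10/1001.
There are C(4,3) = 4 such orderings, each equally likely, so P = 4 × 10/1001 = 40/1001.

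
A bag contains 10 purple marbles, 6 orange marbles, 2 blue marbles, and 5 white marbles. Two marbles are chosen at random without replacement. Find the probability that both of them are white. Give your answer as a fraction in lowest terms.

P(all white) = 5/23 × 4/22 = 20/506 = 10/253.

10/253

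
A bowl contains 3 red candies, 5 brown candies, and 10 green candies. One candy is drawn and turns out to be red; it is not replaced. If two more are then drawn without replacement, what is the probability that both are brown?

With the first candy removed, 5 brown remain out of 17.
P = 5/17 × 4/16 = 20/272 = 5/68.

5/68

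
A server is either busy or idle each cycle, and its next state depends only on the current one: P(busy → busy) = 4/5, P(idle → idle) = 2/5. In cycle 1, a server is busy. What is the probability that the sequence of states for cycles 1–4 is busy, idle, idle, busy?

Cycle 1 is given. For each transition, use the conditional probability from the current state:
P(idle | busy) = 1/5; P(idle | idle) = 2/5; P(busy | idle) = 3/5.
P = 1/5 × 2/5 × 3/5 = 6/125.

6/125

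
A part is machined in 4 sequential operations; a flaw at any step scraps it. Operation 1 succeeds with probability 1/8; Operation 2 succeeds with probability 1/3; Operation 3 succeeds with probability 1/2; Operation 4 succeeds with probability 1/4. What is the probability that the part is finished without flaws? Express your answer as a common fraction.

The events are sequential, so multiply the conditional probabilities:
P = 1/8 × 1/3 × 1/2 × 1/4 = 1/192.

1/192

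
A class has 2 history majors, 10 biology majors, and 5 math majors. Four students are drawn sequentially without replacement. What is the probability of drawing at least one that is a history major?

P(no history majors) = 15/17 × 14/16 × 13/15 × 12/14 = 32760/57120 = 39/68.
P(at least one) = 1 − 39/68 = 29/68.

29/68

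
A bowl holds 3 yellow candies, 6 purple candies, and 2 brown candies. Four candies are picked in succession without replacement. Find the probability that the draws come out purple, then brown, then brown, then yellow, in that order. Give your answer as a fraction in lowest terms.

1/220

Chain rule:
P = 6/11 × 2/10 × 1/9 × 3/8 = 36/7920 = 1/220.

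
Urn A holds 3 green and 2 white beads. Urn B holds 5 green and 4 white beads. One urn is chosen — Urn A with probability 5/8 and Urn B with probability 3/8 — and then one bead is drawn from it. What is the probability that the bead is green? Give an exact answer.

From Urn A: P(green) = 3/5.
From Urn B: P(green) = 5/9.
Total probability = (5/8)(3/5) + (3/8)(5/9) = 7/12.

7/12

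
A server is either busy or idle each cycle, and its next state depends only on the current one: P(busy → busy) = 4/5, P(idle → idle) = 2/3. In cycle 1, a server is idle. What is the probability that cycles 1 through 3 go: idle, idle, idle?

Cycle 1 is given. For each transition, use the conditional probability from the current state:
P(idle | idle) = 2/3; P(idle | idle) = 2/3.
P = 2/3 × 2/3 = 4/9.

4/9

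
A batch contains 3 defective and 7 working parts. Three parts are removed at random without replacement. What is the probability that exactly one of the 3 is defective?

One ordering (defective drawn first) has probability 3/10 × 7/9 × 6/8 = 126/720 = 7/40.
There are C(3,1) = 3 such orderings, each equally likely, so P = 3 × 7/40 = 21/40.

21/40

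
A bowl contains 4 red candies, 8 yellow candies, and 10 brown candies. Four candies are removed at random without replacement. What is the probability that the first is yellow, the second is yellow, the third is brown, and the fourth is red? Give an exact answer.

Chain rule:
P = 8/22 × 7/21 × 10/20 × 4/19 = 2240/175560 = 8/627.

8/627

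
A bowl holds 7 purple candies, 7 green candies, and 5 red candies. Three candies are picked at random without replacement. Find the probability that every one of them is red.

10/969

P(every draw is red) = 5/19 × 4/18 × 3/17 = 60/5814 = 10/969.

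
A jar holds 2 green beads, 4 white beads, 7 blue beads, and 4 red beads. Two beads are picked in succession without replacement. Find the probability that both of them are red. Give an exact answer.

P(every draw is red) = 4/17 × 3/16 = 12/272 = 3/68.

3/68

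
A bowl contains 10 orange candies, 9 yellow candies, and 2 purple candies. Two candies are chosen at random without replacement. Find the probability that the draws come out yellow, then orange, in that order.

Each draw changes the counts, so multiply the conditional probabilities along the sequence:
P = 9/21 × 10/20 = 90/420 = 3/14.

3/14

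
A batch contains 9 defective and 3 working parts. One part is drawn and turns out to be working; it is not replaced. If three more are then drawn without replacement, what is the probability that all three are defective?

After the first draw, 9 of the remaining 11 parts are defective.
P = 9/11 × 8/10 × 7/9 = 504/990 = 28/55.

28/55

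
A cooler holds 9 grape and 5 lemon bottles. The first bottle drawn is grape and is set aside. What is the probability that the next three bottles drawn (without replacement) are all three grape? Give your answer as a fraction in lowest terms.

28/143

After the first draw, 8 of the remaining 13 bottles are grape.
P = 8/13 × 7/12 × 6/11 = 336/1716 = 28/143.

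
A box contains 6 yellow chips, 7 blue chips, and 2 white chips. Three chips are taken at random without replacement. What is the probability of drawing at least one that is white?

13/35

P(no white) = 13/15 × 12/14 × 11/13 = 1716/2730 = 22/35.
P(at least one) = 1 − 22/35 = 13/35.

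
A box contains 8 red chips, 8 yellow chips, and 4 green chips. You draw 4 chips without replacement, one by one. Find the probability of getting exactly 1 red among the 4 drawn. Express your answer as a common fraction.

352/969

One ordering (red drawn first) has probability 8/20 × 12/19 × 11/18 × 10/17 = 10560/116280 = 88/969.
There are C(4,1) = 4 such orderings, each equally likely, so P = 4 × 88/969 = 352/969.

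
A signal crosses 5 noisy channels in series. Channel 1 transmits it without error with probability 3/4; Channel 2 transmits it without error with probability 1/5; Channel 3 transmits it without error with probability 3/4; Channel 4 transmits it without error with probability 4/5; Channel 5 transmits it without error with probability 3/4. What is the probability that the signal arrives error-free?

Each stage is reached only if all earlier stages succeed, so
P = 3/4 × 1/5 × 3/4 × 4/5 × 3/4 = 108/1600 = 27/400.

27/400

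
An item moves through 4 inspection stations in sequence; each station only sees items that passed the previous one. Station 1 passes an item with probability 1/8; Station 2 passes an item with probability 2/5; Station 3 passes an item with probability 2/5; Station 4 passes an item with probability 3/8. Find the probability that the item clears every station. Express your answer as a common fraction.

3/400

Each stage is reached only if all earlier stages succeed, so
P = 1/8 × 2/5 × 2/5 × 3/8 = 12/1600 = 3/400.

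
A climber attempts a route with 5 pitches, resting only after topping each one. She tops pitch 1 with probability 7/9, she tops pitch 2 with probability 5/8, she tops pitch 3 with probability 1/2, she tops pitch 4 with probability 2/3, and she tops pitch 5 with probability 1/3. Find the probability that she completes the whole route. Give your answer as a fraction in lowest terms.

Multiplying along the chain,
P = 7/9 × 5/8 × 1/2 × 2/3 × 1/3 = 70/1296 = 35/648.

35/648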